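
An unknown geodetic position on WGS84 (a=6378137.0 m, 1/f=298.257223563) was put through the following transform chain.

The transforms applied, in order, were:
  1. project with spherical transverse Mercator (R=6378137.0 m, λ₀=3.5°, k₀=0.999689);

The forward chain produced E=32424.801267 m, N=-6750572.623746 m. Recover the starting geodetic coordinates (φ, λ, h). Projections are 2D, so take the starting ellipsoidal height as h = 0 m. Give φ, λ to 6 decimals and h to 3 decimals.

φ=-60.658973°, λ=4.094625°, h=0.000 m

start: E=32424.8013, N=-6750572.6237 m
→ tm⁻¹: φ=-60.65897300°, λ=4.09462500°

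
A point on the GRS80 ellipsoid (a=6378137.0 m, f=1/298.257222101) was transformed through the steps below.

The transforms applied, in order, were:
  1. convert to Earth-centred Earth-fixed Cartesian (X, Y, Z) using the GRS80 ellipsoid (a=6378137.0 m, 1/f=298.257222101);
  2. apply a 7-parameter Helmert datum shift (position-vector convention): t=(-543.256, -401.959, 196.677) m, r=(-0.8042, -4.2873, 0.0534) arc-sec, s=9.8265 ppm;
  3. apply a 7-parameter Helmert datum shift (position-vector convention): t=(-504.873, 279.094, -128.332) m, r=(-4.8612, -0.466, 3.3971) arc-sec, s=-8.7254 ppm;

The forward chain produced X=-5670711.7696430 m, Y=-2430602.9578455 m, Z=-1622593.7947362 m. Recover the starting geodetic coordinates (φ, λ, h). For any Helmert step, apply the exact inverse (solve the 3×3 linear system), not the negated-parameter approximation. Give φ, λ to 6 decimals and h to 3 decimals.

φ=-14.832093°, λ=-156.797556°, h=1753.374 m

start: X=-5670711.7696, Y=-2430602.9578, Z=-1622593.7947 m
→ Helmert⁻¹: X=-5670300.0714, Y=-2430771.6356, Z=-1622524.0968
→ Helmert⁻¹: X=-5669735.4576, Y=-2430338.0007, Z=-1622596.4561
→ geod (Bowring, a=6378137.000): φ=-14.83209300°, λ=-156.79755600°, h=1753.3740 m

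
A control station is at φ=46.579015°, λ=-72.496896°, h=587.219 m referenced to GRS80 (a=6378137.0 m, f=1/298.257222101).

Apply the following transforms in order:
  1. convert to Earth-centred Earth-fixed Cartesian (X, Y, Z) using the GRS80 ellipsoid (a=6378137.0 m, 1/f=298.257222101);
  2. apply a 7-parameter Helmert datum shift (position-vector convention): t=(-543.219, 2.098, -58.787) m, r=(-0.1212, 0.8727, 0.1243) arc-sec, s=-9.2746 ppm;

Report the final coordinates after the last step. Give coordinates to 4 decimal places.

start: φ=46.579015°, λ=-72.496896°, h=587.219 m
→ ECEF (a=6378137.000, f=1/298.257222101): X=1320987.1802, Y=-4188844.7778, Z=4610148.6448
→ Helmert 7p (PV): X=1320453.7391, Y=-4188800.3250, Z=4610043.9728

X=1320453.7391 m, Y=-4188800.3250 m, Z=4610043.9728 m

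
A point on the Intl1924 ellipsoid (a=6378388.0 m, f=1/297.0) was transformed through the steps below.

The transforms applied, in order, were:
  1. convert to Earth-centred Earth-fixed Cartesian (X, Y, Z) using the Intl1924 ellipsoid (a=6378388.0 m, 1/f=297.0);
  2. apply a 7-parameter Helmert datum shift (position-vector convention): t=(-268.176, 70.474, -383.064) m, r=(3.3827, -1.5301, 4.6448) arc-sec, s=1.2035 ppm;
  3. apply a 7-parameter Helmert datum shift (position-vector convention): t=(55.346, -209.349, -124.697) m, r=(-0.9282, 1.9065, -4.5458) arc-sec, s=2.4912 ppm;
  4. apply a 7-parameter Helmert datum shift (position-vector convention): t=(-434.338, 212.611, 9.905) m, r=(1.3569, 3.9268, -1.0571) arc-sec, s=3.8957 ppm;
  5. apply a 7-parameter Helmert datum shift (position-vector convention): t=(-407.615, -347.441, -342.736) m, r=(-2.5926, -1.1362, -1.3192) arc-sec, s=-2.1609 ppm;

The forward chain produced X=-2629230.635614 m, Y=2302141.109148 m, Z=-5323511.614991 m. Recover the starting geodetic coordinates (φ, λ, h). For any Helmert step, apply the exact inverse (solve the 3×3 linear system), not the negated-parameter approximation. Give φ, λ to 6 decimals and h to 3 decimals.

φ=-56.895038°, λ=138.780140°, h=3653.059 m

start: X=-2629230.6356, Y=2302141.1091, Z=-5323511.6150 m
→ Helmert⁻¹: X=-2628872.7498, Y=2302543.6202, Z=-5323136.9595
→ Helmert⁻¹: X=-2628338.6302, Y=2302273.5516, Z=-5323191.3100
→ Helmert⁻¹: X=-2628388.9701, Y=2302443.1926, Z=-5323067.2853
→ Helmert⁻¹: X=-2628105.2701, Y=2302341.8379, Z=-5322696.0777
→ geod (Bowring, a=6378388.000): φ=-56.89503800°, λ=138.78014000°, h=3653.0590 m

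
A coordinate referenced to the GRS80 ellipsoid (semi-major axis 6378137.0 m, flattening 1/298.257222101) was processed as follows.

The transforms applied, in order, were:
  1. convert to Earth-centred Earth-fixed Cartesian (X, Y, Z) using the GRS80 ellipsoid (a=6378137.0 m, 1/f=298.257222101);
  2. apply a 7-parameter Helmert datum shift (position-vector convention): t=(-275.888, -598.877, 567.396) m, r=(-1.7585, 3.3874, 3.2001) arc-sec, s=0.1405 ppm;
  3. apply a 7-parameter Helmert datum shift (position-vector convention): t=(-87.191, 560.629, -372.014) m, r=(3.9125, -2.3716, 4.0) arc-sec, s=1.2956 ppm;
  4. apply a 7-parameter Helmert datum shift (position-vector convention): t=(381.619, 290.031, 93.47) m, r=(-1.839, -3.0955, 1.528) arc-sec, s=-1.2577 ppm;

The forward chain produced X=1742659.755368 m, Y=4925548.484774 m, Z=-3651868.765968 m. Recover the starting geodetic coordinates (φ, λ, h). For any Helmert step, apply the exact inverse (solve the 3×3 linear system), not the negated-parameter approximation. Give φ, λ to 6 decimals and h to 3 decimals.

start: X=1742659.7554, Y=4925548.4848, Z=-3651868.7660 m
→ Helmert⁻¹: X=1742262.0076, Y=4925284.3015, Z=-3651949.0634
→ Helmert⁻¹: X=1742400.4555, Y=4924614.2360, Z=-3651685.7640
→ Helmert⁻¹: X=1742812.4893, Y=4925216.5186, Z=-3652182.0357
→ geod (Bowring, a=6378137.000): φ=-35.13639000°, λ=70.51342000°, h=3354.4820 m

φ=-35.136390°, λ=70.513420°, h=3354.482 m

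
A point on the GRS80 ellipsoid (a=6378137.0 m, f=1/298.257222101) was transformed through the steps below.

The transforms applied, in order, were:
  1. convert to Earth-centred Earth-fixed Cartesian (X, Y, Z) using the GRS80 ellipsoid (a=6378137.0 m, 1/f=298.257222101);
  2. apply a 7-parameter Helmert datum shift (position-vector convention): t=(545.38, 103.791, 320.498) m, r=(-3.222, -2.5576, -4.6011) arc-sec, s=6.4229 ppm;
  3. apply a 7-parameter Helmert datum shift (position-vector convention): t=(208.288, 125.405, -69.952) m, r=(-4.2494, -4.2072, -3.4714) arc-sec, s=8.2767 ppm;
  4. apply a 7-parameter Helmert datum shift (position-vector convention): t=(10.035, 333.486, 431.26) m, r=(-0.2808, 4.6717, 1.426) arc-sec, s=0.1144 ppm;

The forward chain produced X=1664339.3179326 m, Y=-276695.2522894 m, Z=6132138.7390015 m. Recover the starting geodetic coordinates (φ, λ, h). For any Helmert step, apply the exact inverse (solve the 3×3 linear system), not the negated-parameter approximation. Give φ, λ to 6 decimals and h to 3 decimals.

φ=74.717717°, λ=-9.467694°, h=832.243 m

start: X=1664339.3179, Y=-276695.2523, Z=6132138.7390 m
→ Helmert⁻¹: X=1664188.2991, Y=-277048.5594, Z=6131744.0926
→ Helmert⁻¹: X=1664095.9746, Y=-277269.9876, Z=6131723.6389
→ Helmert⁻¹: X=1663622.1245, Y=-277430.6628, Z=6131338.7979
→ geod (Bowring, a=6378137.000): φ=74.71771700°, λ=-9.46769400°, h=832.2430 m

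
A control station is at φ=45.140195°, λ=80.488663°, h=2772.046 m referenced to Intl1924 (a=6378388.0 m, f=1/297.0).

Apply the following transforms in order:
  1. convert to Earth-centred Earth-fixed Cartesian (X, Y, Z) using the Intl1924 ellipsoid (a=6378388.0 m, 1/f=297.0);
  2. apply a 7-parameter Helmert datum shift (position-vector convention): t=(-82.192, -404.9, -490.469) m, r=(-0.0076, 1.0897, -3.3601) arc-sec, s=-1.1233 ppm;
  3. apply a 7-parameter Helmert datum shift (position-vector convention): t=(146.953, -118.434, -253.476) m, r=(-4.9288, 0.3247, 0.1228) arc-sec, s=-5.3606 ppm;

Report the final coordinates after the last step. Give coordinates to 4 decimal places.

X=745194.7770 m, Y=4446287.3326 m, Z=4499513.1267 m

start: φ=45.140195°, λ=80.488663°, h=2772.046 m
→ ECEF (a=6378388.000, f=1/297.0): X=745034.1963, Y=4446743.4972, Z=4500397.7683
→ Helmert 7p (PV): X=745047.3814, Y=4446321.6313, Z=4499898.1441
→ Helmert 7p (PV): X=745194.7770, Y=4446287.3326, Z=4499513.1267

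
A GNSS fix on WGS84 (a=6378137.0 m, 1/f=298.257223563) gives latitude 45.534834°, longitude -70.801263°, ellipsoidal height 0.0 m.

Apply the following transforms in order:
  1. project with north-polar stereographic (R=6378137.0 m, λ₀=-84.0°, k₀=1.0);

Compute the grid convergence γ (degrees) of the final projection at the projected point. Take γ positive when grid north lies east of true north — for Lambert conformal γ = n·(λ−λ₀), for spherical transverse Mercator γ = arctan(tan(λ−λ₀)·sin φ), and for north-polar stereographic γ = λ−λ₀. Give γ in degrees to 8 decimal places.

start: φ=45.534834°, λ=-70.801263°, h=0.000 m
→ into stereo (λ₀=-84.0°): φ=45.53483400°, λ−λ₀=13.19873700°
convergence γ = 13.19873700°

13.19873700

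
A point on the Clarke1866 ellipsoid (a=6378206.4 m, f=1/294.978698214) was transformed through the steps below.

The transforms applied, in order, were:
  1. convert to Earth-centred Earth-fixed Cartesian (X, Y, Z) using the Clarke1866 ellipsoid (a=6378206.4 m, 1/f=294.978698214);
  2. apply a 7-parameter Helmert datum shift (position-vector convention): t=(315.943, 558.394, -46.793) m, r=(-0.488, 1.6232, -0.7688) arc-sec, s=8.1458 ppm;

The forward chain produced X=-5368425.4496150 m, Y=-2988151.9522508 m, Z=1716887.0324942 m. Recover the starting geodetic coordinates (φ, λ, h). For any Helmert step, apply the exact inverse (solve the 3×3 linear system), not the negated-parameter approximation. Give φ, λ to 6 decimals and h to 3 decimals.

start: X=-5368425.4496, Y=-2988151.9523, Z=1716887.0325 m
→ Helmert⁻¹: X=-5368700.0315, Y=-2988710.0734, Z=1716870.5199
→ geod (Bowring, a=6378206.400): φ=15.71221300°, λ=-150.89568200°, h=3254.9970 m

φ=15.712213°, λ=-150.895682°, h=3254.997 m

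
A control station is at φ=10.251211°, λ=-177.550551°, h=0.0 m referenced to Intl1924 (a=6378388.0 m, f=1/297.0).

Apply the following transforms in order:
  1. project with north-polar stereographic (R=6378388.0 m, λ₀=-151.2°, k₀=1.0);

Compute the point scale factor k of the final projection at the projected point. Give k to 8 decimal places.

1.69784426

start: φ=10.251211°, λ=-177.550551°, h=0.000 m
→ into stereo (λ₀=-151.2°): φ=10.25121100°, λ−λ₀=-26.35055100°
scale k = 1.69784426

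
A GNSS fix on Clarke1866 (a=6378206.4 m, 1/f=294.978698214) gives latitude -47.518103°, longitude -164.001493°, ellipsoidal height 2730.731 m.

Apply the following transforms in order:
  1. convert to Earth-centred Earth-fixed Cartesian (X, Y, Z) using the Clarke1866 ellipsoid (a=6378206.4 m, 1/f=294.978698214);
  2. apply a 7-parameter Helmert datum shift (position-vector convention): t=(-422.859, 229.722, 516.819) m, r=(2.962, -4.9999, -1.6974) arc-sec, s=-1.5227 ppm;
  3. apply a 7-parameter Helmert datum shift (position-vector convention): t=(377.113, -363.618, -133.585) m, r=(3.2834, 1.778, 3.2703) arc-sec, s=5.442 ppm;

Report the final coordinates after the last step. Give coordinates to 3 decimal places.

X=-4150126.436 m, Y=-1189946.797 m, Z=-4682402.922 m

start: φ=-47.518103°, λ=-164.001493°, h=2730.731 m
→ ECEF (a=6378206.400, f=1/294.978698214): X=-4150146.6390, Y=-1189918.3644, Z=-4682666.9586
→ Helmert 7p (PV): X=-4150459.4621, Y=-1189585.4342, Z=-4682260.6970
→ Helmert 7p (PV): X=-4150126.4363, Y=-1189946.7969, Z=-4682402.9221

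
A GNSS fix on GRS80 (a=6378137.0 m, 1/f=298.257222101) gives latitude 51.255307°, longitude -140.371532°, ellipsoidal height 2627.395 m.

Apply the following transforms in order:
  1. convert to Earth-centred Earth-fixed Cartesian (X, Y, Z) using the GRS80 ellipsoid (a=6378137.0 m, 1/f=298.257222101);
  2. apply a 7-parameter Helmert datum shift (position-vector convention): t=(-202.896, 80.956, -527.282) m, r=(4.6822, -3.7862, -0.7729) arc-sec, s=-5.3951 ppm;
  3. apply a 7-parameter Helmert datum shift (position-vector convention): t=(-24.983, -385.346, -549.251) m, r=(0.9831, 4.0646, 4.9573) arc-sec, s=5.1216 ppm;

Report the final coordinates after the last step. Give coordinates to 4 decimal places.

start: φ=51.255307°, λ=-140.371532°, h=2627.395 m
→ ECEF (a=6378137.000, f=1/298.257222101): X=-3081988.7365, Y=-2552223.2000, Z=4953419.2409
→ Helmert 7p (PV): X=-3082275.4929, Y=-2552229.3677, Z=4952750.7270
→ Helmert 7p (PV): X=-3082157.3242, Y=-2552725.4699, Z=4952275.4163

X=-3082157.3242 m, Y=-2552725.4699 m, Z=4952275.4163 m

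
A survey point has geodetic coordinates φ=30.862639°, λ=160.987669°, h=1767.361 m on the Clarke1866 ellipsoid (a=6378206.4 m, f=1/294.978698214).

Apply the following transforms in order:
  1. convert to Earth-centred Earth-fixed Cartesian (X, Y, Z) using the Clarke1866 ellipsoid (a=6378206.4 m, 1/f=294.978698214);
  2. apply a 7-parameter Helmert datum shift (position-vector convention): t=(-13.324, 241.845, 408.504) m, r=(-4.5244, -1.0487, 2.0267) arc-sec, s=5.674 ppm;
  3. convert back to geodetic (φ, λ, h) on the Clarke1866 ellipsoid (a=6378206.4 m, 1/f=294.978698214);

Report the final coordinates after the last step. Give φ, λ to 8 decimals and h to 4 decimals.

φ=30.86469023°, λ=160.98523844°, h=2091.3081 m

start: φ=30.862639°, λ=160.987669°, h=1767.361 m
→ ECEF (a=6378206.400, f=1/294.978698214): X=-5182428.0238, Y=1785700.7461, Z=3253560.9624
→ Helmert 7p (PV): X=-5182504.8408, Y=1785973.1688, Z=3253922.4089
→ geod (Bowring, a=6378206.400): φ=30.86469023°, λ=160.98523844°, h=2091.3081 m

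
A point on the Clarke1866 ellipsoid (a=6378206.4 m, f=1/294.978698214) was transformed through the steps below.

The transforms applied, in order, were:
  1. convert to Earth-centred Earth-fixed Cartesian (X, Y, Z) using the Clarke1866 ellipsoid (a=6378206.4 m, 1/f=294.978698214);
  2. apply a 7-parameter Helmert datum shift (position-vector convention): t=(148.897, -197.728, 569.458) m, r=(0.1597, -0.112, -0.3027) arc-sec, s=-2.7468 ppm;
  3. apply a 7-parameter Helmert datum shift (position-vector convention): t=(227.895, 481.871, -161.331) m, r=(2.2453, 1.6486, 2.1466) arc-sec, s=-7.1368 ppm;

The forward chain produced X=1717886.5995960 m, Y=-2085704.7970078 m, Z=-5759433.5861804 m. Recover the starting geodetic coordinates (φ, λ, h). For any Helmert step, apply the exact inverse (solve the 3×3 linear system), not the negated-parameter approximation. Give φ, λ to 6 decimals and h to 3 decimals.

start: X=1717886.5996, Y=-2085704.7970, Z=-5759433.5862 m
→ Helmert⁻¹: X=1717695.2831, Y=-2086282.1256, Z=-5759276.9191
→ Helmert⁻¹: X=1717551.0377, Y=-2086092.0667, Z=-5759861.5157
→ geod (Bowring, a=6378206.400): φ=-65.01614300°, λ=-50.53420400°, h=1745.9110 m

φ=-65.016143°, λ=-50.534204°, h=1745.911 m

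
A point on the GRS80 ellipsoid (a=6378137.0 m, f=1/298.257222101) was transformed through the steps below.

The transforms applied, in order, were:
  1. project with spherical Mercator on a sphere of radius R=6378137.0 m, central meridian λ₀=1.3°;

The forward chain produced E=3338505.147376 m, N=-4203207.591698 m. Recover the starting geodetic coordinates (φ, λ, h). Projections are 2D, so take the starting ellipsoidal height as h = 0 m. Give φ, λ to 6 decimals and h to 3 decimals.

φ=-35.288874°, λ=31.290302°, h=0.000 m

start: E=3338505.1474, N=-4203207.5917 m
→ merc⁻¹: φ=-35.28887400°, λ=31.29030200°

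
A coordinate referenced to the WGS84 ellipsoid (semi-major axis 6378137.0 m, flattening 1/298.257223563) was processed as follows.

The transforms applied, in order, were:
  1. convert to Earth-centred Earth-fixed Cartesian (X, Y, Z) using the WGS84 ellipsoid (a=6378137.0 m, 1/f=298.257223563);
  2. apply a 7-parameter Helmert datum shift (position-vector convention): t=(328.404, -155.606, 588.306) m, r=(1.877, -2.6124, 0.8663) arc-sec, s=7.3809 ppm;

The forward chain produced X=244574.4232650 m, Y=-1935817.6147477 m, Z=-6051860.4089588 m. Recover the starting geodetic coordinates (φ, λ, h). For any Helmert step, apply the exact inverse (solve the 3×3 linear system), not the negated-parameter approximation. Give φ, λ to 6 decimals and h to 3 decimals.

start: X=244574.4233, Y=-1935817.6147, Z=-6051860.4090 m
→ Helmert⁻¹: X=244159.4315, Y=-1935703.8238, Z=-6052389.5203
→ geod (Bowring, a=6378137.000): φ=-72.24488200°, λ=-82.81097900°, h=330.4100 m

φ=-72.244882°, λ=-82.810979°, h=330.410 m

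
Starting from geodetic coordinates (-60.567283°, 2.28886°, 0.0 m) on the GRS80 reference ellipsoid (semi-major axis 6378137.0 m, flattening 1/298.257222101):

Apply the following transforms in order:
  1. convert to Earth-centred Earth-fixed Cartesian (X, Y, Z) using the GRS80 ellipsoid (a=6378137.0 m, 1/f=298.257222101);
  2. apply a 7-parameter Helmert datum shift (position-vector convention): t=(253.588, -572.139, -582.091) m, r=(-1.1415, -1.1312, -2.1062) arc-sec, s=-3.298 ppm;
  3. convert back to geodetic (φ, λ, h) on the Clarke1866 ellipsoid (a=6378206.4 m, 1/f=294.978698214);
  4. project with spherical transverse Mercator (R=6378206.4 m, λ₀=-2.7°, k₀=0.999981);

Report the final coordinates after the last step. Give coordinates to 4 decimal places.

E=272060.3353 m, N=-6752821.0900 m

start: φ=-60.567283°, λ=2.288860°, h=0.000 m
→ ECEF (a=6378137.000, f=1/298.257222101): X=3139704.9565, Y=125492.1458, Z=-5531808.1512
→ Helmert 7p (PV): X=3139979.8087, Y=124856.9193, Z=-5532355.4740
→ geod (Bowring, a=6378206.400): φ=-60.56957852°, λ=2.27708716°, h=710.1242 m
→ tm (R=6378206.4, λ₀=-2.7°): E=272060.3353, N=-6752821.0900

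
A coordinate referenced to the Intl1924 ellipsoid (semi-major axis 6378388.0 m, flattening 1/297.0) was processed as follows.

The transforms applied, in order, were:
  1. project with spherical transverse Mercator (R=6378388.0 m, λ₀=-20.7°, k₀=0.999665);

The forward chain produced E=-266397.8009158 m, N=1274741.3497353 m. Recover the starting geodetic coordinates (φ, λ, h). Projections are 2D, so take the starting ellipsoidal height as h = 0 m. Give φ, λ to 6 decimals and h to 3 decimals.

start: E=-266397.8009, N=1274741.3497 m
→ tm⁻¹: φ=11.44445800°, λ=-23.14167900°

φ=11.444458°, λ=-23.141679°, h=0.000 m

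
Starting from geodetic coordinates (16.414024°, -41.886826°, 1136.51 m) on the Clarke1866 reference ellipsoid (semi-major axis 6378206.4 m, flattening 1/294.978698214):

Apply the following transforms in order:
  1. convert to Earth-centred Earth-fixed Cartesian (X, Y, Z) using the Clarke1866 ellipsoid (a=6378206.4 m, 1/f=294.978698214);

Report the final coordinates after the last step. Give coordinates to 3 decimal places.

start: φ=16.414024°, λ=-41.886826°, h=1136.510 m
→ ECEF (a=6378206.400, f=1/294.978698214): X=4556875.0845, Y=-4086759.2975, Z=1790935.4293

X=4556875.085 m, Y=-4086759.297 m, Z=1790935.429 m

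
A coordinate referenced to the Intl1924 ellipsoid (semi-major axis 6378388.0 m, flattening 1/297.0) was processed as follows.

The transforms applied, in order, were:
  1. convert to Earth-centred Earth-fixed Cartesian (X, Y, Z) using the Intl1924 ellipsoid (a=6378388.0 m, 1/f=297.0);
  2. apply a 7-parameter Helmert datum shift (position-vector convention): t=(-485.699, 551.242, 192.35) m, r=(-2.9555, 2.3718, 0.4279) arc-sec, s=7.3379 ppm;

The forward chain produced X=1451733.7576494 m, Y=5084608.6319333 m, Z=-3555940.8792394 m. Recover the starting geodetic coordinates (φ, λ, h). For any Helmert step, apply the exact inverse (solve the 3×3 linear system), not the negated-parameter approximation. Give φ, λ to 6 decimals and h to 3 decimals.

φ=-34.101723°, λ=74.058049°, h=299.153 m

start: X=1451733.7576, Y=5084608.6319, Z=-3555940.8792 m
→ Helmert⁻¹: X=1452260.2374, Y=5084068.0242, Z=-3556017.5877
→ geod (Bowring, a=6378388.000): φ=-34.10172300°, λ=74.05804900°, h=299.1530 m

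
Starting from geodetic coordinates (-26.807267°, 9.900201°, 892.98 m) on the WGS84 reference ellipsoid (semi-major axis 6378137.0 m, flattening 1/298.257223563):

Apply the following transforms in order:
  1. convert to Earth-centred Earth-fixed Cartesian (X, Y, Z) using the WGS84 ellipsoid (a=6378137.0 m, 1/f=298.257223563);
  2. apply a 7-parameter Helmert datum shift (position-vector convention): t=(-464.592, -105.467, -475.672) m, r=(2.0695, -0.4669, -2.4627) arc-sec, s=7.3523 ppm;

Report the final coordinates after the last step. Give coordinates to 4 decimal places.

start: φ=-26.807267°, λ=9.900201°, h=892.980 m
→ ECEF (a=6378137.000, f=1/298.257223563): X=5612505.5915, Y=979559.3220, Z=-2859574.4067
→ Helmert 7p (PV): X=5612100.4329, Y=979422.7369, Z=-2860048.5704

X=5612100.4329 m, Y=979422.7369 m, Z=-2860048.5704 m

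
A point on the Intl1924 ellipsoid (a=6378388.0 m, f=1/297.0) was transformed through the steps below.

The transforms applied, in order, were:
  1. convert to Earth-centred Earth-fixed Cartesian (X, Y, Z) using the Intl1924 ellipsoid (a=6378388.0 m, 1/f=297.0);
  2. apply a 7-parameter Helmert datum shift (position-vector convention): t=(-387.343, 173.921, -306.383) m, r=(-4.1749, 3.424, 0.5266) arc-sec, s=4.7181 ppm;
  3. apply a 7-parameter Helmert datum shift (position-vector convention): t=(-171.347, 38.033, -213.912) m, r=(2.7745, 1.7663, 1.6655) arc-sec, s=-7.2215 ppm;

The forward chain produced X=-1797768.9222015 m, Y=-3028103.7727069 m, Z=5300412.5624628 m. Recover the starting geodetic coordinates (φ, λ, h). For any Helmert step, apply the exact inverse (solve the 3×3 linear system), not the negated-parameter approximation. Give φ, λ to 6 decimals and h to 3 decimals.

start: X=-1797768.9222, Y=-3028103.7727, Z=5300412.5625 m
→ Helmert⁻¹: X=-1797680.3983, Y=-3028077.8577, Z=5300690.0903
→ Helmert⁻¹: X=-1797380.3017, Y=-3028340.1948, Z=5300880.3312
→ geod (Bowring, a=6378388.000): φ=56.58037100°, λ=-120.68997600°, h=555.2500 m

φ=56.580371°, λ=-120.689976°, h=555.250 m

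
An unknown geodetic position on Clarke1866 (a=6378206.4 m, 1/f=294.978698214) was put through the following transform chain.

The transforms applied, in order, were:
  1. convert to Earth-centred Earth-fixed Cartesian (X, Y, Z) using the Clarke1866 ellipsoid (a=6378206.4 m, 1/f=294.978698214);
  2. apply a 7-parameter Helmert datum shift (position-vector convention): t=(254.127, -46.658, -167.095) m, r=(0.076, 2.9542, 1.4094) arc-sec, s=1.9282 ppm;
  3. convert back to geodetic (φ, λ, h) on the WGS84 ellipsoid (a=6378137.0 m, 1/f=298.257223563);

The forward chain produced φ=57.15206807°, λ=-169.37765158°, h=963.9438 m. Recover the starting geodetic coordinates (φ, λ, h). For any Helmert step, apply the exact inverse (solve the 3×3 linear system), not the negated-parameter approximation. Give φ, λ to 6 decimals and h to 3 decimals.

φ=57.152212°, λ=-169.379839°, h=1320.940 m

start: φ=57.152068°, λ=-169.377652°, h=963.944 m
→ ECEF (a=6378137.000, f=1/298.257223563): X=-3408863.4962, Y=-639327.7714, Z=5335914.2470
→ Helmert⁻¹: X=-3409191.8422, Y=-639254.6197, Z=5336022.4608
→ geod (Bowring, a=6378206.400): φ=57.15221200°, λ=-169.37983900°, h=1320.9400 m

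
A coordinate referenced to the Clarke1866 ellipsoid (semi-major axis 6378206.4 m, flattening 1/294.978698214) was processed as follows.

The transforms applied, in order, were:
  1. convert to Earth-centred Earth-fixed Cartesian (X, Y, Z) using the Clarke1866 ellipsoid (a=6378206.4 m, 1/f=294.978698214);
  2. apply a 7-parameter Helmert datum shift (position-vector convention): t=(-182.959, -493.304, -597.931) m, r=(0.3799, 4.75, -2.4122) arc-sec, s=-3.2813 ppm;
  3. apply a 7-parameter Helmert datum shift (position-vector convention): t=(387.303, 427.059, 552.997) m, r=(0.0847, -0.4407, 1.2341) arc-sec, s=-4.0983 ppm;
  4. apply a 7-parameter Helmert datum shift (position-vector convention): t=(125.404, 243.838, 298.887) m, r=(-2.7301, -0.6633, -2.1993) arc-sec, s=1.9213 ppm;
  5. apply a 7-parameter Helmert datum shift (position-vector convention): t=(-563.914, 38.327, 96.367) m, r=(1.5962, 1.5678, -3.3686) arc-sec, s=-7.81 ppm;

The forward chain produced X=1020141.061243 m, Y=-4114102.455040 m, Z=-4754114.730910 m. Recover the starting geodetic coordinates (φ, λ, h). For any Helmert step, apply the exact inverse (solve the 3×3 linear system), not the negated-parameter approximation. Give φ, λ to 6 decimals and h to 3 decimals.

start: X=1020141.0612, Y=-4114102.4550, Z=-4754114.7309 m
→ Helmert⁻¹: X=1020816.2740, Y=-4114193.0332, Z=-4754208.6314
→ Helmert⁻¹: X=1020717.4887, Y=-4114355.1520, Z=-4754556.1231
→ Helmert⁻¹: X=1020299.5884, Y=-4114807.1318, Z=-4755129.0983
→ Helmert⁻¹: X=1020643.5017, Y=-4114324.1490, Z=-4754515.6866
→ geod (Bowring, a=6378206.400): φ=-48.47355300°, λ=-76.06783900°, h=3702.1670 m

φ=-48.473553°, λ=-76.067839°, h=3702.167 m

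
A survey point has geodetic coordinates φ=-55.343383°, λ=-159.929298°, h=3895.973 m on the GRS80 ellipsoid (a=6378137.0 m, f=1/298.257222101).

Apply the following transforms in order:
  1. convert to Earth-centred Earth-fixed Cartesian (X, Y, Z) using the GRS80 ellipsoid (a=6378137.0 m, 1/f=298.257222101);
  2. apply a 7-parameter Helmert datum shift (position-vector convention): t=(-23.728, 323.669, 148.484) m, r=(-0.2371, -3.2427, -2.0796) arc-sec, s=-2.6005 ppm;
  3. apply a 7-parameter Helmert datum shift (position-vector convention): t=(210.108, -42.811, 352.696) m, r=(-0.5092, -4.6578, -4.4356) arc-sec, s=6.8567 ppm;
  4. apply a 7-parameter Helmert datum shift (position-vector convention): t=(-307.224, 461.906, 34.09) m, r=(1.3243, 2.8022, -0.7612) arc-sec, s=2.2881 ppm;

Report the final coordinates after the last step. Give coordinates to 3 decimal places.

start: φ=-55.343383°, λ=-159.929298°, h=3895.973 m
→ ECEF (a=6378137.000, f=1/298.257222101): X=-3416527.5956, Y=-1248290.9363, Z=-5226420.7881
→ Helmert 7p (PV): X=-3416472.8598, Y=-1247935.5829, Z=-5226310.9892
→ Helmert 7p (PV): X=-3416194.9942, Y=-1247926.3830, Z=-5226068.1978
→ Helmert 7p (PV): X=-3416585.6388, Y=-1247421.1718, Z=-5226007.6671

X=-3416585.639 m, Y=-1247421.172 m, Z=-5226007.667 m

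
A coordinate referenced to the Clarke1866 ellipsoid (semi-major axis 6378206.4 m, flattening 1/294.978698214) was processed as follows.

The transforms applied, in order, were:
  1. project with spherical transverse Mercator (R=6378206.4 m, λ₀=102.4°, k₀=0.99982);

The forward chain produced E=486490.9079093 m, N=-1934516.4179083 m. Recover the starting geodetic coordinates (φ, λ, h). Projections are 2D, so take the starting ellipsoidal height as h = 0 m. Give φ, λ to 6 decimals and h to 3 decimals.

start: E=486490.9079, N=-1934516.4179 m
→ tm⁻¹: φ=-17.32894200°, λ=106.97478800°

φ=-17.328942°, λ=106.974788°, h=0.000 m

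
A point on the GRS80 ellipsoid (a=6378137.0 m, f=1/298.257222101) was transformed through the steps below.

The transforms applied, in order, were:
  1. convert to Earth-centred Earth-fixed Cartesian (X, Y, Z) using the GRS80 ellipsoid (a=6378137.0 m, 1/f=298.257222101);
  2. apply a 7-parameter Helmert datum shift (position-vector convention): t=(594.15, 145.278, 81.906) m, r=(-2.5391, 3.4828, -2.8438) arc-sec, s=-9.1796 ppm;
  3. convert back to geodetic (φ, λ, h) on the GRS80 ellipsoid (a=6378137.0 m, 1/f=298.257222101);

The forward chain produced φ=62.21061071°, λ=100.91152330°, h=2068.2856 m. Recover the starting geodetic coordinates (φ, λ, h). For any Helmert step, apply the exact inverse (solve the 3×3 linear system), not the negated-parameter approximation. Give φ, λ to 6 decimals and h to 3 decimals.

start: φ=62.210611°, λ=100.911523°, h=2068.286 m
→ ECEF (a=6378137.000, f=1/298.257222101): X=-564550.6118, Y=2928497.6985, Z=5621326.2928
→ Helmert⁻¹: X=-565285.2391, Y=2928302.3103, Z=5621322.4903
→ geod (Bowring, a=6378137.000): φ=62.21101300°, λ=100.92609200°, h=2040.3520 m

φ=62.211013°, λ=100.926092°, h=2040.352 m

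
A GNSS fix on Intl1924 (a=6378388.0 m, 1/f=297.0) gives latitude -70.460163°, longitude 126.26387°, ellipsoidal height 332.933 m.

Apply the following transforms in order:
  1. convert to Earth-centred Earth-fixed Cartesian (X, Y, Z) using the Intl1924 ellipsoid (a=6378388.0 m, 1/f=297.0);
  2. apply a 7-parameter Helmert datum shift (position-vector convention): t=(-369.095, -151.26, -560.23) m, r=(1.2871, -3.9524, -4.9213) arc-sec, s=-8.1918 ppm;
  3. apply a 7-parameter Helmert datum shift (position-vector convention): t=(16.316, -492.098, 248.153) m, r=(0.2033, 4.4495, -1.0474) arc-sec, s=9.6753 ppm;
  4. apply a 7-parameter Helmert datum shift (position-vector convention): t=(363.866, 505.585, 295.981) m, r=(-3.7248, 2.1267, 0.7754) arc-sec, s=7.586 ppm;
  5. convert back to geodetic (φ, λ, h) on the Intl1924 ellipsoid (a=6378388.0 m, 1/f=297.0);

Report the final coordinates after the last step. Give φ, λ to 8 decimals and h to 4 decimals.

φ=-70.46127267°, λ=126.26704308°, h=366.4428 m

start: φ=-70.460163°, λ=126.263870°, h=332.933 m
→ ECEF (a=6378388.000, f=1/297.0): X=-1265724.7213, Y=1725354.6747, Z=-5988859.2832
→ Helmert 7p (PV): X=-1265927.5264, Y=1725256.8502, Z=-5989383.9408
→ Helmert 7p (PV): X=-1266043.9007, Y=1724793.7763, Z=-5989164.7279
→ Helmert 7p (PV): X=-1265757.8749, Y=1725199.5310, Z=-5988932.2741
→ geod (Bowring, a=6378388.000): φ=-70.46127267°, λ=126.26704308°, h=366.4428 m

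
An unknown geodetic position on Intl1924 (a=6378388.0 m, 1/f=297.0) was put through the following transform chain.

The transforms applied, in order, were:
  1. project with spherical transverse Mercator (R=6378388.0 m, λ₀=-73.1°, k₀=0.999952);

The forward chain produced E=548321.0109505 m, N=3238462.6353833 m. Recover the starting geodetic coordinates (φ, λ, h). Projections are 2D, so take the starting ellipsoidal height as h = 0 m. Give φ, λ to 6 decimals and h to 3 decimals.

φ=28.974477°, λ=-67.474373°, h=0.000 m

start: E=548321.0110, N=3238462.6354 m
→ tm⁻¹: φ=28.97447700°, λ=-67.47437300°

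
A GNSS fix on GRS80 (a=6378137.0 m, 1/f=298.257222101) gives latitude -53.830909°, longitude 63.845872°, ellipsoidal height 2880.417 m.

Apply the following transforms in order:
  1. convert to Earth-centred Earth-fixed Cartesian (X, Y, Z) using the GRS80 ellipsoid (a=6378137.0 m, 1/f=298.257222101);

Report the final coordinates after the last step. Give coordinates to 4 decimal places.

X=1663586.4254 m, Y=3387697.9526 m, Z=-5127984.3215 m

start: φ=-53.830909°, λ=63.845872°, h=2880.417 m
→ ECEF (a=6378137.000, f=1/298.257222101): X=1663586.4254, Y=3387697.9526, Z=-5127984.3215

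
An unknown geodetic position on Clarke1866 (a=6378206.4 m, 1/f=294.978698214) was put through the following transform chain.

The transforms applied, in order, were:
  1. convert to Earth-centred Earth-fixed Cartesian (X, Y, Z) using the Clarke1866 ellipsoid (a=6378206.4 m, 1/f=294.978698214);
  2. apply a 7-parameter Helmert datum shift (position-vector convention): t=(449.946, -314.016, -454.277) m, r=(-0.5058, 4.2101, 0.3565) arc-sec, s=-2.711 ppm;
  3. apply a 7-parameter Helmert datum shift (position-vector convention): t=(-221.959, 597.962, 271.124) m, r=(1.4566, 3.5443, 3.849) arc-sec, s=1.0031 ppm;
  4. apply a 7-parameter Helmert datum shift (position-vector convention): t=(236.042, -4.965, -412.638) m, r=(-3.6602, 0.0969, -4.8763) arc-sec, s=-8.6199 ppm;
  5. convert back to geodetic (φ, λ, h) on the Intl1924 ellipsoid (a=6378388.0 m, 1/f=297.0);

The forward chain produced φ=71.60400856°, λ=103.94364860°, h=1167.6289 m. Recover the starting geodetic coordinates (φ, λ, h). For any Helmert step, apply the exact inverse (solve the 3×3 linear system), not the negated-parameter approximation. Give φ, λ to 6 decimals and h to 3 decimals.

start: φ=71.604009°, λ=103.943649°, h=1167.629 m
→ ECEF (a=6378388.000, f=1/297.0): X=-486609.0180, Y=1959891.8958, Z=6031137.6300
→ Helmert⁻¹: X=-486898.4216, Y=1959795.2121, Z=6031636.8079
→ Helmert⁻¹: X=-486743.0519, Y=1959246.9597, Z=6031337.4342
→ Helmert⁻¹: X=-487314.0479, Y=1959552.3392, Z=6031802.9220
→ geod (Bowring, a=6378206.400): φ=71.60803400°, λ=103.96538600°, h=2062.1050 m

φ=71.608034°, λ=103.965386°, h=2062.105 m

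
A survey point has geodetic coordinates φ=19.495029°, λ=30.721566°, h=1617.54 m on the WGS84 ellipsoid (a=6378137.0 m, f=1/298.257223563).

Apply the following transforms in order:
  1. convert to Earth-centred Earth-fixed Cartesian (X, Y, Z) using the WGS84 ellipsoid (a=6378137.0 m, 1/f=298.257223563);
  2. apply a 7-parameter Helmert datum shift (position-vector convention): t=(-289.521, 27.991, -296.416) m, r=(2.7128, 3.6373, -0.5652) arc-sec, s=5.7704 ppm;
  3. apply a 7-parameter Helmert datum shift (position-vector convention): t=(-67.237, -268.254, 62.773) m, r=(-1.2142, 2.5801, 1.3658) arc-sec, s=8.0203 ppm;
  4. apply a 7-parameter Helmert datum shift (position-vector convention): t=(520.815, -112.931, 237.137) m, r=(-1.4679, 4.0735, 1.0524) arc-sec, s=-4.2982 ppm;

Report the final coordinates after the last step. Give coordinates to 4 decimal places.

X=5172219.6926 m, Y=3073222.2035 m, Z=2115389.3951 m

start: φ=19.495029°, λ=30.721566°, h=1617.540 m
→ ECEF (a=6378137.000, f=1/298.257223563): X=5171928.6106, Y=3073500.0808, Z=2115623.3904
→ Helmert 7p (PV): X=5171714.6630, Y=3073503.8102, Z=2115288.4024
→ Helmert 7p (PV): X=5171695.0127, Y=3073306.9038, Z=2115285.3561
→ Helmert 7p (PV): X=5172219.6926, Y=3073222.2035, Z=2115389.3951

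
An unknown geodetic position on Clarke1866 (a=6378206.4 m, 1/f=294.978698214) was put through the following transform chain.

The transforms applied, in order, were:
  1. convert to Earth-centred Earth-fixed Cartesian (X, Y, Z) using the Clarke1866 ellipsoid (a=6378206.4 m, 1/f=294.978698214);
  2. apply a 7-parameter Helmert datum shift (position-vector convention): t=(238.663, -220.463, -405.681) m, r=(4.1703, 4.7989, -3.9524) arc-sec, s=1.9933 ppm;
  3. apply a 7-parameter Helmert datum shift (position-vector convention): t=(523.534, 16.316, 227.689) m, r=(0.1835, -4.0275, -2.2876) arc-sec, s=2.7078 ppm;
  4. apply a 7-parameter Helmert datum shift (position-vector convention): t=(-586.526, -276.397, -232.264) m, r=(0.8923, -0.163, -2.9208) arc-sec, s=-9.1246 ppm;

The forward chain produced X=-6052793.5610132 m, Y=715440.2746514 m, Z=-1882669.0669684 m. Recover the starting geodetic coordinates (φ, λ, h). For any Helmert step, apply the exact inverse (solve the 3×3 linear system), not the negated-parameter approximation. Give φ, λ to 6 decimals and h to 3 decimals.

φ=-17.271623°, λ=173.257609°, h=2888.454 m

start: X=-6052793.5610, Y=715440.2747, Z=-1882669.0670 m
→ Helmert⁻¹: X=-6052273.8807, Y=715629.3560, Z=-1882452.2926
→ Helmert⁻¹: X=-6052825.7194, Y=715542.2980, Z=-1882557.3336
→ Helmert⁻¹: X=-6053022.2360, Y=715607.2909, Z=-1882303.1971
→ geod (Bowring, a=6378206.400): φ=-17.27162300°, λ=173.25760900°, h=2888.4540 m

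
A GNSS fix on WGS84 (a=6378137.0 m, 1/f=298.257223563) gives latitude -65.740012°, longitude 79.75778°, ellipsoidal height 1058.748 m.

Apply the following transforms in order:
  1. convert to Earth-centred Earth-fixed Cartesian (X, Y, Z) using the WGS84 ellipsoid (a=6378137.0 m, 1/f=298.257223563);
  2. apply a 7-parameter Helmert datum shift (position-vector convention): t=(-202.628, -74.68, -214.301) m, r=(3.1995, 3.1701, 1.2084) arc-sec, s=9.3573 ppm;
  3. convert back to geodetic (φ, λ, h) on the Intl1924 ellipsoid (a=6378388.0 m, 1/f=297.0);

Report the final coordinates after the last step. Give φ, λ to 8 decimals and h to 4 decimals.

start: φ=-65.740012°, λ=79.757780°, h=1058.748 m
→ ECEF (a=6378137.000, f=1/298.257223563): X=467354.0606, Y=2586507.5070, Z=-5793061.4254
→ Helmert 7p (PV): X=467051.6177, Y=2586549.6283, Z=-5793296.9954
→ geod (Bowring, a=6378388.000): φ=-65.74159561°, λ=79.76443113°, h=1093.3599 m

φ=-65.74159561°, λ=79.76443113°, h=1093.3599 m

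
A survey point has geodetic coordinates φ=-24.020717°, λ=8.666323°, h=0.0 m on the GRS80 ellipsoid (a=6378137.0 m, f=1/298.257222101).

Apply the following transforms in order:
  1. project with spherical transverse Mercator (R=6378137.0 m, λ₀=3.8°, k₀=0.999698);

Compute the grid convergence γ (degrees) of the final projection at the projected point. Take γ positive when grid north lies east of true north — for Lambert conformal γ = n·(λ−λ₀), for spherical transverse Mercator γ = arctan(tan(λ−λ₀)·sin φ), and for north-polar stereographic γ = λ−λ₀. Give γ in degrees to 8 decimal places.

start: φ=-24.020717°, λ=8.666323°, h=0.000 m
→ into tm (λ₀=3.8°): φ=-24.02071700°, λ−λ₀=4.86632300°
convergence γ = -1.98490178°

-1.98490178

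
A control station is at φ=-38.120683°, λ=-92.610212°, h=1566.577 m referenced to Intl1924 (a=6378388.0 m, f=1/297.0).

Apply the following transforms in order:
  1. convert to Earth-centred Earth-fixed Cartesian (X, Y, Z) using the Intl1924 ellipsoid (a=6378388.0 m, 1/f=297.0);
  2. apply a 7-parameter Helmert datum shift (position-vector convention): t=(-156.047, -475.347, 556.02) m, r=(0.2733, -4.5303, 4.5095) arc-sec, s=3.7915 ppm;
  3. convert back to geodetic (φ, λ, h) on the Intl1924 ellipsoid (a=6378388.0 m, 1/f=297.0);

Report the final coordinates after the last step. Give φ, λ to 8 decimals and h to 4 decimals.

φ=-38.11419626°, λ=-92.60951271°, h=1626.7470 m

start: φ=-38.120683°, λ=-92.610212°, h=1566.577 m
→ ECEF (a=6378388.000, f=1/297.0): X=-228872.3294, Y=-5020414.1704, Z=-3917021.9080
→ Helmert 7p (PV): X=-228833.4522, Y=-5020908.3661, Z=-3916492.4183
→ geod (Bowring, a=6378388.000): φ=-38.11419626°, λ=-92.60951271°, h=1626.7470 m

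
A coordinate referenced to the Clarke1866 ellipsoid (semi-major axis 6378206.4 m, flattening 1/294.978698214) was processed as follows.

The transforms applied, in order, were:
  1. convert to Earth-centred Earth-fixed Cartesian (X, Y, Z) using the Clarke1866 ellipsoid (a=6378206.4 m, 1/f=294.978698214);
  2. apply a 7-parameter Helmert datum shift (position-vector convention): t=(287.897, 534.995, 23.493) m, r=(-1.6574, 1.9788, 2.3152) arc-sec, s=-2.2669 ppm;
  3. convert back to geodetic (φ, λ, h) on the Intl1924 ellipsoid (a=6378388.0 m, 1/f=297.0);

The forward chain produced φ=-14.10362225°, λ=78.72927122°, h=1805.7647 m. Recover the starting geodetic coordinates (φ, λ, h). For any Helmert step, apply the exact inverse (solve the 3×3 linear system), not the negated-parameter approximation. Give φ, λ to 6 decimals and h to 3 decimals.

start: φ=-14.103622°, λ=78.729271°, h=1805.765 m
→ ECEF (a=6378388.000, f=1/297.0): X=1209631.1313, Y=6069748.9574, Z=-1544561.6112
→ Helmert⁻¹: X=1209428.9167, Y=6069226.5564, Z=-1544528.2349
→ geod (Bowring, a=6378206.400): φ=-14.10516900°, λ=78.73016200°, h=1452.6950 m

φ=-14.105169°, λ=78.730162°, h=1452.695 m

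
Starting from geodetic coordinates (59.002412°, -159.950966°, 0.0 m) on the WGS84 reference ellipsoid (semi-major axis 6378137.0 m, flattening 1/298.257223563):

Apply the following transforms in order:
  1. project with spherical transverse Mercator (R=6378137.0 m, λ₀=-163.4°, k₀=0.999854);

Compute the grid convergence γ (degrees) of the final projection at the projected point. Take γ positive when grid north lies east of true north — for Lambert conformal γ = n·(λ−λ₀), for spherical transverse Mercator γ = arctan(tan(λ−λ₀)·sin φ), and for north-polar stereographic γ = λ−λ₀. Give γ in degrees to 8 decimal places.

start: φ=59.002412°, λ=-159.950966°, h=0.000 m
→ into tm (λ₀=-163.4°): φ=59.00241200°, λ−λ₀=3.44903400°
convergence γ = 2.95742095°

2.95742095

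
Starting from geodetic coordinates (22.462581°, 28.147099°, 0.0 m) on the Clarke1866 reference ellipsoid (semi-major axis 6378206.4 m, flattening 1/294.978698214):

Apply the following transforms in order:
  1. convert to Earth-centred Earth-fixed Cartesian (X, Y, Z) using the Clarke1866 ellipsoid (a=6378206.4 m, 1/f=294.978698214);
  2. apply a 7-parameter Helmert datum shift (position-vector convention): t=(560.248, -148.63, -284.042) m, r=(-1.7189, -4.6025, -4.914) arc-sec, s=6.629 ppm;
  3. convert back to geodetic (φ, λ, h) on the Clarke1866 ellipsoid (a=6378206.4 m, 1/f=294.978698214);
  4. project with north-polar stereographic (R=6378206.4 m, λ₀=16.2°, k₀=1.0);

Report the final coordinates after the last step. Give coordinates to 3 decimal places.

start: φ=22.462581°, λ=28.147099°, h=0.000 m
→ ECEF (a=6378206.400, f=1/294.978698214): X=5199794.7668, Y=2781927.2953, Z=2421686.6088
→ Helmert 7p (PV): X=5200401.7238, Y=2781693.4085, Z=2421511.4635
→ geod (Bowring, a=6378206.400): φ=22.45965344°, λ=28.14231384°, h=325.7194 m
→ stereo (R=6378206.4, λ₀=16.2°): E=1765097.9401, N=-8345439.7736

E=1765097.940 m, N=-8345439.774 m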